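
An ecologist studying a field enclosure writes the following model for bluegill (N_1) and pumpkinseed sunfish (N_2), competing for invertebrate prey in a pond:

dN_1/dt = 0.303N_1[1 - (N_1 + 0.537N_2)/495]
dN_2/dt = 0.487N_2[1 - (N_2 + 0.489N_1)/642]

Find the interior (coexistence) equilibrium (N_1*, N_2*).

Setting both brackets to zero gives the nullclines N_1 + 0.537N_2 = 495 and 0.489N_1 + N_2 = 642.
Substituting N_2 = 642 - 0.489N_1 into the first: N_1(1 - 0.537·0.489) = 495 - 0.537·642.
So N_1* = 150/0.737 = 204, and then N_2* = 642 - 0.489·204 = 542.

N_1* ≈ 204, N_2* ≈ 542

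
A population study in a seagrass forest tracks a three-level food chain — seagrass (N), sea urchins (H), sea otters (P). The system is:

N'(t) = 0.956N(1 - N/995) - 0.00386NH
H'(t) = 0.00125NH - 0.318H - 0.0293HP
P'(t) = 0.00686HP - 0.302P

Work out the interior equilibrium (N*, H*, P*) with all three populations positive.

From dP/dt = 0: 0.00686H* = 0.302, so H* = 44.
From dN/dt = 0: 0.956(1 - N*/995) = 0.00386·44, giving N* = 995·(1 - 0.178) = 818.
From dH/dt = 0: 0.00125·818 - 0.318 = 0.0293P*, so P* = 0.705/0.0293 = 24.1.

N* ≈ 818, H* ≈ 44, P* ≈ 24.1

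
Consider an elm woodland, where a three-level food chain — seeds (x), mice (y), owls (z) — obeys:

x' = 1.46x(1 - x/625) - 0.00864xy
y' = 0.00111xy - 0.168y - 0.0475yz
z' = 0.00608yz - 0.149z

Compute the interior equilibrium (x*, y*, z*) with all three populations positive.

From dz/dt = 0: 0.00608y* = 0.149, so y* = 24.5.
From dx/dt = 0: 1.46(1 - x*/625) = 0.00864·24.5, giving x* = 625·(1 - 0.145) = 534.
From dy/dt = 0: 0.00111·534 - 0.168 = 0.0475z*, so z* = 0.425/0.0475 = 8.95.

x* ≈ 534, y* ≈ 24.5, z* ≈ 8.95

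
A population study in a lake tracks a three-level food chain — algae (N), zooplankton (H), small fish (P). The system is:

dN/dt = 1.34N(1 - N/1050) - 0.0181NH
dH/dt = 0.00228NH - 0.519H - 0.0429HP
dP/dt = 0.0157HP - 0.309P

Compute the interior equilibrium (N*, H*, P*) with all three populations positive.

N* ≈ 771, H* ≈ 19.7, P* ≈ 28.9

From dP/dt = 0: 0.0157H* = 0.309, so H* = 19.7.
From dN/dt = 0: 1.34(1 - N*/1050) = 0.0181·19.7, giving N* = 1050·(1 - 0.266) = 771.
From dH/dt = 0: 0.00228·771 - 0.519 = 0.0429P*, so P* = 1.24/0.0429 = 28.9.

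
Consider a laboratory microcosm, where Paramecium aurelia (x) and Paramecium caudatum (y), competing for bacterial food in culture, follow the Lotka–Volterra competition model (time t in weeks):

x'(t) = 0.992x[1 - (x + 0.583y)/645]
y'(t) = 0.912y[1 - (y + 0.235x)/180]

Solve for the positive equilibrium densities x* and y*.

x* ≈ 626, y* ≈ 32.9

Setting both brackets to zero gives the nullclines x + 0.583y = 645 and 0.235x + y = 180.
Substituting y = 180 - 0.235x into the first: x(1 - 0.583·0.235) = 645 - 0.583·180.
So x* = 540/0.863 = 626, and then y* = 180 - 0.235·626 = 32.9.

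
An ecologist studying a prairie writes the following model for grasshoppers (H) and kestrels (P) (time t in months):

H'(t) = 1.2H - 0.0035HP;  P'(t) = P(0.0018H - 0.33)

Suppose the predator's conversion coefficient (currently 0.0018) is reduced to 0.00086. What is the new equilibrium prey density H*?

At the interior fixed point, setting dP/dt = 0 with P > 0 fixes H* = (predator death rate)/(HP coefficient) — independent of the other coefficients.
With the change, H* = 0.33/0.00086 = 384; it rises from 183.

H* ≈ 384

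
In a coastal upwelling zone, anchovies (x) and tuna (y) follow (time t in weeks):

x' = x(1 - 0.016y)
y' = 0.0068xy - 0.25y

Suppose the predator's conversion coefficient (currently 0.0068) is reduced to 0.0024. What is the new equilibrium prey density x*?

At the interior fixed point, setting dy/dt = 0 with y > 0 fixes x* = (predator death rate)/(xy coefficient) — independent of the other coefficients.
With the change, x* = 0.25/0.0024 = 104; it rises from 36.8.

x* ≈ 104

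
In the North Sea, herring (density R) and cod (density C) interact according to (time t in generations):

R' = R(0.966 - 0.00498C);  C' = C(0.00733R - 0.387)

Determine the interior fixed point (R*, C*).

R* ≈ 52.8, C* ≈ 194

Set dC/dt = 0 with C > 0: 0.00733R - 0.387 = 0, so R* = 0.387/0.00733 = 52.8.
Set dR/dt = 0 with R > 0: 0.966 - 0.00498C = 0, so C* = 0.966/0.00498 = 194.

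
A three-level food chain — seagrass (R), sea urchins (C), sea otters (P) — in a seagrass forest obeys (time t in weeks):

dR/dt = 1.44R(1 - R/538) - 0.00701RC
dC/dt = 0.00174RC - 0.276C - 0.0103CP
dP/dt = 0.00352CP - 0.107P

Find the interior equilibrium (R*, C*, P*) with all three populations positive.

R* ≈ 458, C* ≈ 30.4, P* ≈ 50.6

From dP/dt = 0: 0.00352C* = 0.107, so C* = 30.4.
From dR/dt = 0: 1.44(1 - R*/538) = 0.00701·30.4, giving R* = 538·(1 - 0.148) = 458.
From dC/dt = 0: 0.00174·458 - 0.276 = 0.0103P*, so P* = 0.522/0.0103 = 50.6.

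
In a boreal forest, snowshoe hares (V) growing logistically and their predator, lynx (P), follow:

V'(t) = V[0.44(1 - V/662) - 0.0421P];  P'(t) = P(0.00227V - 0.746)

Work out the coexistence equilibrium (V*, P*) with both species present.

V* ≈ 329, P* ≈ 5.26

From dP/dt = 0 with P > 0: 0.00227V* = 0.746, so V* = 329.
Substitute into dV/dt = 0: 0.44(1 - 329/662) = 0.0421P*.
The bracket is 0.504, giving P* = 0.222/0.0421 = 5.26.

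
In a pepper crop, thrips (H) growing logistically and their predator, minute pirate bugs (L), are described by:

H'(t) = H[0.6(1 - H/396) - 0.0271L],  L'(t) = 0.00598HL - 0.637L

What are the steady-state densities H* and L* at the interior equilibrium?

From dL/dt = 0 with L > 0: 0.00598H* = 0.637, so H* = 107.
Substitute into dH/dt = 0: 0.6(1 - 107/396) = 0.0271L*.
The bracket is 0.731, giving L* = 0.439/0.0271 = 16.2.

H* ≈ 107, L* ≈ 16.2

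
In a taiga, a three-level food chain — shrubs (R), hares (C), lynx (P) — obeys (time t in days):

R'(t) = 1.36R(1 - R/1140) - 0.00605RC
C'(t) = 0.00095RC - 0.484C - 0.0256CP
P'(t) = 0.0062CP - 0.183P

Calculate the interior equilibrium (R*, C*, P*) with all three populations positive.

R* ≈ 990, C* ≈ 29.5, P* ≈ 17.8

From dP/dt = 0: 0.0062C* = 0.183, so C* = 29.5.
From dR/dt = 0: 1.36(1 - R*/1140) = 0.00605·29.5, giving R* = 1140·(1 - 0.131) = 990.
From dC/dt = 0: 0.00095·990 - 0.484 = 0.0256P*, so P* = 0.457/0.0256 = 17.8.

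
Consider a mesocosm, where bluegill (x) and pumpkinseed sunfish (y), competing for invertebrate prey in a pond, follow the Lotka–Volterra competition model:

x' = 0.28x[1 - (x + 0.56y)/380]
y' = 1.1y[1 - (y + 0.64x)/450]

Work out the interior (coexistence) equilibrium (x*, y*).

Setting both brackets to zero gives the nullclines x + 0.56y = 380 and 0.64x + y = 450.
Substituting y = 450 - 0.64x into the first: x(1 - 0.56·0.64) = 380 - 0.56·450.
So x* = 128/0.642 = 200, and then y* = 450 - 0.64·200 = 322.

x* ≈ 200, y* ≈ 322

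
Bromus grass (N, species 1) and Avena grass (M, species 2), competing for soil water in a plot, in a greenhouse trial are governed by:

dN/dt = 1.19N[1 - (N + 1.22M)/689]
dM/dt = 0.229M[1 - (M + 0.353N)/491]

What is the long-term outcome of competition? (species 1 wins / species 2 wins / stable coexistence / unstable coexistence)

Compare the nullcline intercepts: K1/α12 = 689/1.22 = 565 > K2 = 491; K2/α21 = 491/0.353 = 1390 > K1 = 689.
Since both inequalities hold, each species can invade when rare, so the interior equilibrium is stable.

stable coexistence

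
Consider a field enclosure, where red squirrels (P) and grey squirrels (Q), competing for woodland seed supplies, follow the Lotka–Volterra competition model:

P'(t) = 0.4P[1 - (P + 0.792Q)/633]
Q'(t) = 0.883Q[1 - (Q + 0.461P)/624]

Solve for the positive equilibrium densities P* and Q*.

P* ≈ 219, Q* ≈ 523

Setting both brackets to zero gives the nullclines P + 0.792Q = 633 and 0.461P + Q = 624.
Substituting Q = 624 - 0.461P into the first: P(1 - 0.792·0.461) = 633 - 0.792·624.
So P* = 139/0.635 = 219, and then Q* = 624 - 0.461·219 = 523.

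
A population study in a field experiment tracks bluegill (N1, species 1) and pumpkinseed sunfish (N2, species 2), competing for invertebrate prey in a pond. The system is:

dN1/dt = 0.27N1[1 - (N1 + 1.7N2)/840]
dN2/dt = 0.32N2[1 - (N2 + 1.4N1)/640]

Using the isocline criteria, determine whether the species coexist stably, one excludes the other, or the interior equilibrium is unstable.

unstable coexistence (outcome depends on initial conditions)

Compare the nullcline intercepts: K1/α12 = 840/1.7 = 494 < K2 = 640; K2/α21 = 640/1.4 = 457 < K1 = 840.
Since both are reversed, neither can invade when rare; the interior point is a saddle.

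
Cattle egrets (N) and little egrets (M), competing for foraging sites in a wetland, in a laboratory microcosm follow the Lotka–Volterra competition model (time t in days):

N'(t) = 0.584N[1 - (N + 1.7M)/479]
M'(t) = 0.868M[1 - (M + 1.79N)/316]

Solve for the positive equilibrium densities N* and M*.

N* ≈ 28.5, M* ≈ 265

Setting both brackets to zero gives the nullclines N + 1.7M = 479 and 1.79N + M = 316.
Substituting M = 316 - 1.79N into the first: N(1 - 1.7·1.79) = 479 - 1.7·316.
So N* = -58.2/-2.04 = 28.5, and then M* = 316 - 1.79·28.5 = 265.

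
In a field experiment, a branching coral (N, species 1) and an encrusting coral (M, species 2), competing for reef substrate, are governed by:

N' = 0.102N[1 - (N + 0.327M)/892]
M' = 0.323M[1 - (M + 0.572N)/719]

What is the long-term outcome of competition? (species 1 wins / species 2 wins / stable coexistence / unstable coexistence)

stable coexistence

Compare the nullcline intercepts: K1/α12 = 892/0.327 = 2730 > K2 = 719; K2/α21 = 719/0.572 = 1260 > K1 = 892.
Since both inequalities hold, each species can invade when rare, so the interior equilibrium is stable.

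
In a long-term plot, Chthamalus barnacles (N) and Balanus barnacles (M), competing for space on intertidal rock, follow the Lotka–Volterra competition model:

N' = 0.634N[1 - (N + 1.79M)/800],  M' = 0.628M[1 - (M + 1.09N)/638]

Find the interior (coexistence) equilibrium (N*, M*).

N* ≈ 360, M* ≈ 246

Setting both brackets to zero gives the nullclines N + 1.79M = 800 and 1.09N + M = 638.
Substituting M = 638 - 1.09N into the first: N(1 - 1.79·1.09) = 800 - 1.79·638.
So N* = -342/-0.951 = 360, and then M* = 638 - 1.09·360 = 246.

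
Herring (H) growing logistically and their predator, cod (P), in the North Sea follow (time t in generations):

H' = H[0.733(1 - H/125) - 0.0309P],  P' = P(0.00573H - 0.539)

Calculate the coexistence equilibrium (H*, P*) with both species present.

From dP/dt = 0 with P > 0: 0.00573H* = 0.539, so H* = 94.1.
Substitute into dH/dt = 0: 0.733(1 - 94.1/125) = 0.0309P*.
The bracket is 0.247, giving P* = 0.181/0.0309 = 5.87.

H* ≈ 94.1, P* ≈ 5.87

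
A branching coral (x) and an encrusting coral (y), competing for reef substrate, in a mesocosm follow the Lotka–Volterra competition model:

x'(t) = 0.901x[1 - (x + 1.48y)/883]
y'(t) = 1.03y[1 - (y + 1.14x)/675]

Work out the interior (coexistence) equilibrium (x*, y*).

x* ≈ 169, y* ≈ 483

Setting both brackets to zero gives the nullclines x + 1.48y = 883 and 1.14x + y = 675.
Substituting y = 675 - 1.14x into the first: x(1 - 1.48·1.14) = 883 - 1.48·675.
So x* = -116/-0.687 = 169, and then y* = 675 - 1.14·169 = 483.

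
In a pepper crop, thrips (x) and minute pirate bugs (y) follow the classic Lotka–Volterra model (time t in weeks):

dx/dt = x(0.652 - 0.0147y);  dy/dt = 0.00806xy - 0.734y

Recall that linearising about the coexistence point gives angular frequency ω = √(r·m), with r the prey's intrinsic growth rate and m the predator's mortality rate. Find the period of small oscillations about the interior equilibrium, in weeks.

T ≈ 9.08 weeks

Here r = 0.652 and m = 0.734, so r·m = 0.479.
ω = √0.479 = 0.692 per week, hence T = 2π/ω ≈ 9.08 weeks.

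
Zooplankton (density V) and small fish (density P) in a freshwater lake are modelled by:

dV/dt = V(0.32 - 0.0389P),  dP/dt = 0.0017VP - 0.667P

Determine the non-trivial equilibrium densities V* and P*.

V* ≈ 392, P* ≈ 8.23

Set dP/dt = 0 with P > 0: 0.0017V - 0.667 = 0, so V* = 0.667/0.0017 = 392.
Set dV/dt = 0 with V > 0: 0.32 - 0.0389P = 0, so P* = 0.32/0.0389 = 8.23.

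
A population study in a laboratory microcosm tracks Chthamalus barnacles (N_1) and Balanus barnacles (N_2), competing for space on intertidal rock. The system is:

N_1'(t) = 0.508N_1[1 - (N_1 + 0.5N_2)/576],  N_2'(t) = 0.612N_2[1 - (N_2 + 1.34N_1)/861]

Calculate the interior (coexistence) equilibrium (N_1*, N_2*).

N_1* ≈ 441, N_2* ≈ 270

Setting both brackets to zero gives the nullclines N_1 + 0.5N_2 = 576 and 1.34N_1 + N_2 = 861.
Substituting N_2 = 861 - 1.34N_1 into the first: N_1(1 - 0.5·1.34) = 576 - 0.5·861.
So N_1* = 146/0.33 = 441, and then N_2* = 861 - 1.34·441 = 270.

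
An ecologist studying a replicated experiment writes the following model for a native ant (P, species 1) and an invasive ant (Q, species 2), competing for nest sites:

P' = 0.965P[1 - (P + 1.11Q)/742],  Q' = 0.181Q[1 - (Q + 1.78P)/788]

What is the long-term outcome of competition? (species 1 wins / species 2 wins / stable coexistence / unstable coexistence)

Compare the nullcline intercepts: K1/α12 = 742/1.11 = 668 < K2 = 788; K2/α21 = 788/1.78 = 443 < K1 = 742.
Since both are reversed, neither can invade when rare; the interior point is a saddle.

unstable coexistence (outcome depends on initial conditions)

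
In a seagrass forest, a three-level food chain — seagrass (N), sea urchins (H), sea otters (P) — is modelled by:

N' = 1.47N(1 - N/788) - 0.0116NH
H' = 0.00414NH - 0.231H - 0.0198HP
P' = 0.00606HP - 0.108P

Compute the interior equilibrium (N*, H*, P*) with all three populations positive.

From dP/dt = 0: 0.00606H* = 0.108, so H* = 17.8.
From dN/dt = 0: 1.47(1 - N*/788) = 0.0116·17.8, giving N* = 788·(1 - 0.141) = 677.
From dH/dt = 0: 0.00414·677 - 0.231 = 0.0198P*, so P* = 2.57/0.0198 = 130.

N* ≈ 677, H* ≈ 17.8, P* ≈ 130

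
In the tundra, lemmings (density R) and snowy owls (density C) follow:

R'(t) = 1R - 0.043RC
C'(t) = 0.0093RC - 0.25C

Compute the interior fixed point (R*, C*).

Set dC/dt = 0 with C > 0: 0.0093R - 0.25 = 0, so R* = 0.25/0.0093 = 26.9.
Set dR/dt = 0 with R > 0: 1 - 0.043C = 0, so C* = 1/0.043 = 23.3.

R* ≈ 26.9, C* ≈ 23.3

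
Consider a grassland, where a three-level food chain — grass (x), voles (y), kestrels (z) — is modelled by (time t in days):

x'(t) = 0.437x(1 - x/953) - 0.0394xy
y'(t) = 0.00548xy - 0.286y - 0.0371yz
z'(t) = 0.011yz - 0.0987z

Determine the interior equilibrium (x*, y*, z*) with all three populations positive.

x* ≈ 182, y* ≈ 8.97, z* ≈ 19.2

From dz/dt = 0: 0.011y* = 0.0987, so y* = 8.97.
From dx/dt = 0: 0.437(1 - x*/953) = 0.0394·8.97, giving x* = 953·(1 - 0.809) = 182.
From dy/dt = 0: 0.00548·182 - 0.286 = 0.0371z*, so z* = 0.712/0.0371 = 19.2.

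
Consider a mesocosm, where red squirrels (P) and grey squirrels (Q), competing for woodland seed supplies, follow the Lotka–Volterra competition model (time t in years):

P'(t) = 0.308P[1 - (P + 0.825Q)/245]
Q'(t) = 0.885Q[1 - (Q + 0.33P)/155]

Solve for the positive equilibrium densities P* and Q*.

Setting both brackets to zero gives the nullclines P + 0.825Q = 245 and 0.33P + Q = 155.
Substituting Q = 155 - 0.33P into the first: P(1 - 0.825·0.33) = 245 - 0.825·155.
So P* = 117/0.728 = 161, and then Q* = 155 - 0.33·161 = 102.

P* ≈ 161, Q* ≈ 102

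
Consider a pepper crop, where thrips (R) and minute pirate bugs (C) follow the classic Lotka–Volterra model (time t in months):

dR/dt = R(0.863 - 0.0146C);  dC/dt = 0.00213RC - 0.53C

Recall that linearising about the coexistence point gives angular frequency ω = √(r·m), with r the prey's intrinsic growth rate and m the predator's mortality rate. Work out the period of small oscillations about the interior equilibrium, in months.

T ≈ 9.29 months

Here r = 0.863 and m = 0.53, so r·m = 0.457.
ω = √0.457 = 0.676 per month, hence T = 2π/ω ≈ 9.29 months.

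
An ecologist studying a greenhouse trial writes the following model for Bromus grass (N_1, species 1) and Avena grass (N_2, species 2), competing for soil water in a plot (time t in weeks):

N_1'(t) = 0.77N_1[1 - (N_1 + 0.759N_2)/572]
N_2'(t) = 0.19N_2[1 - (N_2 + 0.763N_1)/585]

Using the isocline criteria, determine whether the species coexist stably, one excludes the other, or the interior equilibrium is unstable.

Compare the nullcline intercepts: K1/α12 = 572/0.759 = 754 > K2 = 585; K2/α21 = 585/0.763 = 767 > K1 = 572.
Since both inequalities hold, each species can invade when rare, so the interior equilibrium is stable.

stable coexistence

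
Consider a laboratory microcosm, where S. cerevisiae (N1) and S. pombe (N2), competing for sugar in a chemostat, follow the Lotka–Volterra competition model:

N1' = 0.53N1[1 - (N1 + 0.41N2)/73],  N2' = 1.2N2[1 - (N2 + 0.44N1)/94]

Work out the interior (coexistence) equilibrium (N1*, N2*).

N1* ≈ 42, N2* ≈ 75.5

Setting both brackets to zero gives the nullclines N1 + 0.41N2 = 73 and 0.44N1 + N2 = 94.
Substituting N2 = 94 - 0.44N1 into the first: N1(1 - 0.41·0.44) = 73 - 0.41·94.
So N1* = 34.5/0.82 = 42, and then N2* = 94 - 0.44·42 = 75.5.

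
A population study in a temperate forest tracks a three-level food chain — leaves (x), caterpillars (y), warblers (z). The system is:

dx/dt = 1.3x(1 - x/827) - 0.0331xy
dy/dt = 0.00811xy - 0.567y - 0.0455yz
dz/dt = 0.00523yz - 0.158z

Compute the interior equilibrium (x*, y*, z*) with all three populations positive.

From dz/dt = 0: 0.00523y* = 0.158, so y* = 30.2.
From dx/dt = 0: 1.3(1 - x*/827) = 0.0331·30.2, giving x* = 827·(1 - 0.769) = 191.
From dy/dt = 0: 0.00811·191 - 0.567 = 0.0455z*, so z* = 0.981/0.0455 = 21.6.

x* ≈ 191, y* ≈ 30.2, z* ≈ 21.6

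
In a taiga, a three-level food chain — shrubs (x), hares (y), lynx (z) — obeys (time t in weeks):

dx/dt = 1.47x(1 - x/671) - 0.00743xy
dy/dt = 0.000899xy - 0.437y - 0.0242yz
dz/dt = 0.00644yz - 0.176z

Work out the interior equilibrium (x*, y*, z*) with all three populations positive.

From dz/dt = 0: 0.00644y* = 0.176, so y* = 27.3.
From dx/dt = 0: 1.47(1 - x*/671) = 0.00743·27.3, giving x* = 671·(1 - 0.138) = 578.
From dy/dt = 0: 0.000899·578 - 0.437 = 0.0242z*, so z* = 0.0829/0.0242 = 3.43.

x* ≈ 578, y* ≈ 27.3, z* ≈ 3.43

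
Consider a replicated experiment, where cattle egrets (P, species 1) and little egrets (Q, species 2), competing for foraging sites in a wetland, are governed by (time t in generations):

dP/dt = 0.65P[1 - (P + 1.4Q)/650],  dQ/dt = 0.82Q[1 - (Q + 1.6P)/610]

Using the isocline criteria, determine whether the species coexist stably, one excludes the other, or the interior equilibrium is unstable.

Compare the nullcline intercepts: K1/α12 = 650/1.4 = 464 < K2 = 610; K2/α21 = 610/1.6 = 381 < K1 = 650.
Since both are reversed, neither can invade when rare; the interior point is a saddle.

unstable coexistence (outcome depends on initial conditions)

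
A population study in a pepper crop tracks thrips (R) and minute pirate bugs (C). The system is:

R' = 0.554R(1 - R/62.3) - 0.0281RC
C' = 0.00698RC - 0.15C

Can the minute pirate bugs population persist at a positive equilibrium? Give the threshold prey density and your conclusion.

The predator equation gives dC/dt > 0 only when R > 0.15/0.00698 = 21.5.
Without the predator, R → K = 62.3. Since 62.3 > 21.5, the predator can invade and persist.

Threshold R = 21.5; K > 21.5, so yes, the predator persists.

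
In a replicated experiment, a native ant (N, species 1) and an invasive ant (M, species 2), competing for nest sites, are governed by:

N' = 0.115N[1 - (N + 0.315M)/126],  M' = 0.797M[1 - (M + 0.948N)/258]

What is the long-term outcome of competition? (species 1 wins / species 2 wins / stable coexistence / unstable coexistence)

stable coexistence

Compare the nullcline intercepts: K1/α12 = 126/0.315 = 400 > K2 = 258; K2/α21 = 258/0.948 = 272 > K1 = 126.
Since both inequalities hold, each species can invade when rare, so the interior equilibrium is stable.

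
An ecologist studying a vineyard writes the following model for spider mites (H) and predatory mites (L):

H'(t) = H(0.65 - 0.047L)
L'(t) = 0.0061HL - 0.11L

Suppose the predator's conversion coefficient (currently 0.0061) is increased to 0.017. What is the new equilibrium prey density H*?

At the interior fixed point, setting dL/dt = 0 with L > 0 fixes H* = (predator death rate)/(HL coefficient) — independent of the other coefficients.
With the change, H* = 0.11/0.017 = 6.47; it falls from 18.

H* ≈ 6.47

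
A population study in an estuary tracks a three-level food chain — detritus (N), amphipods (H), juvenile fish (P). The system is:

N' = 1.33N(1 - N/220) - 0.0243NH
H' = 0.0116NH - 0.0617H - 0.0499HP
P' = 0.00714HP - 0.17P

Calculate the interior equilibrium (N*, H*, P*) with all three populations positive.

From dP/dt = 0: 0.00714H* = 0.17, so H* = 23.8.
From dN/dt = 0: 1.33(1 - N*/220) = 0.0243·23.8, giving N* = 220·(1 - 0.435) = 124.
From dH/dt = 0: 0.0116·124 - 0.0617 = 0.0499P*, so P* = 1.38/0.0499 = 27.7.

N* ≈ 124, H* ≈ 23.8, P* ≈ 27.7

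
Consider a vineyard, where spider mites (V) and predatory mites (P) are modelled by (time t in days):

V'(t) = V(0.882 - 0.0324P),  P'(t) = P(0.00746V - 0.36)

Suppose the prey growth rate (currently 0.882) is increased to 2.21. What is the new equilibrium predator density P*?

P* ≈ 68.2

At the interior fixed point, setting dV/dt = 0 with V > 0 fixes P* = (prey growth rate)/(VP coefficient) — independent of the other coefficients.
With the change, P* = 2.21/0.0324 = 68.2; it rises from 27.2.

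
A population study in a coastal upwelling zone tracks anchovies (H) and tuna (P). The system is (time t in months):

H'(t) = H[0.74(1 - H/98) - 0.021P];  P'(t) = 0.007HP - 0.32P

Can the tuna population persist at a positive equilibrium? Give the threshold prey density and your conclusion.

The predator equation gives dP/dt > 0 only when H > 0.32/0.007 = 45.7.
Without the predator, H → K = 98. Since 98 > 45.7, the predator can invade and persist.

Threshold H = 45.7; K > 45.7, so yes, the predator persists.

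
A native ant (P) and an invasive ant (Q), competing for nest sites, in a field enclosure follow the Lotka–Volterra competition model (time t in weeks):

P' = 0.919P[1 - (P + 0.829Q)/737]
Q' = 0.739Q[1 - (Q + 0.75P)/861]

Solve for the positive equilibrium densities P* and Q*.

P* ≈ 61.4, Q* ≈ 815

Setting both brackets to zero gives the nullclines P + 0.829Q = 737 and 0.75P + Q = 861.
Substituting Q = 861 - 0.75P into the first: P(1 - 0.829·0.75) = 737 - 0.829·861.
So P* = 23.2/0.378 = 61.4, and then Q* = 861 - 0.75·61.4 = 815.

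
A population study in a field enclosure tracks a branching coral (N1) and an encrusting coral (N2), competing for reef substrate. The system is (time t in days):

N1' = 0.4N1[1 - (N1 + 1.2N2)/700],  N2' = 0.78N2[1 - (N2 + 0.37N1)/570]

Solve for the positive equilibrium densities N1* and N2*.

N1* ≈ 28.8, N2* ≈ 559

Setting both brackets to zero gives the nullclines N1 + 1.2N2 = 700 and 0.37N1 + N2 = 570.
Substituting N2 = 570 - 0.37N1 into the first: N1(1 - 1.2·0.37) = 700 - 1.2·570.
So N1* = 16/0.556 = 28.8, and then N2* = 570 - 0.37·28.8 = 559.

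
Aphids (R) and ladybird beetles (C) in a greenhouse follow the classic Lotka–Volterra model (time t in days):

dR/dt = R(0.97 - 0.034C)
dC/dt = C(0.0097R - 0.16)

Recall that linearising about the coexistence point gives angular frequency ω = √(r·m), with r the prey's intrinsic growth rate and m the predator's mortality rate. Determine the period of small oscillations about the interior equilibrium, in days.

T ≈ 15.9 days

Here r = 0.97 and m = 0.16, so r·m = 0.155.
ω = √0.155 = 0.394 per day, hence T = 2π/ω ≈ 15.9 days.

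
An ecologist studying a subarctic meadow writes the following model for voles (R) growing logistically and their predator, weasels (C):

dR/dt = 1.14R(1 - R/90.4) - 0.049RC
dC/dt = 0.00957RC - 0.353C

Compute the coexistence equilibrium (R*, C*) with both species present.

From dC/dt = 0 with C > 0: 0.00957R* = 0.353, so R* = 36.9.
Substitute into dR/dt = 0: 1.14(1 - 36.9/90.4) = 0.049C*.
The bracket is 0.592, giving C* = 0.675/0.049 = 13.8.

R* ≈ 36.9, C* ≈ 13.8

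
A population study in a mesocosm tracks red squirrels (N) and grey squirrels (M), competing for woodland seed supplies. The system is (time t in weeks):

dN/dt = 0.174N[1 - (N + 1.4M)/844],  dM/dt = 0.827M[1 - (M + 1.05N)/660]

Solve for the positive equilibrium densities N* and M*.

N* ≈ 170, M* ≈ 481

Setting both brackets to zero gives the nullclines N + 1.4M = 844 and 1.05N + M = 660.
Substituting M = 660 - 1.05N into the first: N(1 - 1.4·1.05) = 844 - 1.4·660.
So N* = -80/-0.47 = 170, and then M* = 660 - 1.05·170 = 481.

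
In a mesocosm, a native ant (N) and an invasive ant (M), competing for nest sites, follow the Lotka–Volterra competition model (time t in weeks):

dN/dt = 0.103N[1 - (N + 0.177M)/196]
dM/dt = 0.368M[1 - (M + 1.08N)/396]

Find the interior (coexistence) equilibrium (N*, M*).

N* ≈ 156, M* ≈ 228

Setting both brackets to zero gives the nullclines N + 0.177M = 196 and 1.08N + M = 396.
Substituting M = 396 - 1.08N into the first: N(1 - 0.177·1.08) = 196 - 0.177·396.
So N* = 126/0.809 = 156, and then M* = 396 - 1.08·156 = 228.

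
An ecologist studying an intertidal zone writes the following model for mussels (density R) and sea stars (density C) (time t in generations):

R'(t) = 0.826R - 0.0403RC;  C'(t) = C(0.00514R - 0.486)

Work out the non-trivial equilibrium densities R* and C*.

R* ≈ 94.6, C* ≈ 20.5

Set dC/dt = 0 with C > 0: 0.00514R - 0.486 = 0, so R* = 0.486/0.00514 = 94.6.
Set dR/dt = 0 with R > 0: 0.826 - 0.0403C = 0, so C* = 0.826/0.0403 = 20.5.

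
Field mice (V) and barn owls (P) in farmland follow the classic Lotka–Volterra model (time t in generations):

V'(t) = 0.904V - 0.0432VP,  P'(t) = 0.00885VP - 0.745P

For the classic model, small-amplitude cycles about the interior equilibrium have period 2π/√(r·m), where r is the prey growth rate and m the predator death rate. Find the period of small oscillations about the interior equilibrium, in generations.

Here r = 0.904 and m = 0.745, so r·m = 0.673.
ω = √0.673 = 0.821 per generation, hence T = 2π/ω ≈ 7.66 generations.

T ≈ 7.66 generations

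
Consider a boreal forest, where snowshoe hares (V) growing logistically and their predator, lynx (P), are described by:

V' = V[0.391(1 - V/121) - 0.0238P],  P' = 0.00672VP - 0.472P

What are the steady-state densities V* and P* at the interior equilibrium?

From dP/dt = 0 with P > 0: 0.00672V* = 0.472, so V* = 70.2.
Substitute into dV/dt = 0: 0.391(1 - 70.2/121) = 0.0238P*.
The bracket is 0.42, giving P* = 0.164/0.0238 = 6.89.

V* ≈ 70.2, P* ≈ 6.89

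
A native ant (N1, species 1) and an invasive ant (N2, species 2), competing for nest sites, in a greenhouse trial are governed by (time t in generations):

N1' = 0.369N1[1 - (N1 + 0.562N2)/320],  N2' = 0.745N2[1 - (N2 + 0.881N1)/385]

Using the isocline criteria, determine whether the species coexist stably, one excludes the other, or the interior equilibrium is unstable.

Compare the nullcline intercepts: K1/α12 = 320/0.562 = 569 > K2 = 385; K2/α21 = 385/0.881 = 437 > K1 = 320.
Since both inequalities hold, each species can invade when rare, so the interior equilibrium is stable.

stable coexistence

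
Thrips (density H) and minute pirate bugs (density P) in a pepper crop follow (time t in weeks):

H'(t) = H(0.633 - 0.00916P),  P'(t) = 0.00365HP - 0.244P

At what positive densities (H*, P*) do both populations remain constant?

Set dP/dt = 0 with P > 0: 0.00365H - 0.244 = 0, so H* = 0.244/0.00365 = 66.8.
Set dH/dt = 0 with H > 0: 0.633 - 0.00916P = 0, so P* = 0.633/0.00916 = 69.1.

H* ≈ 66.8, P* ≈ 69.1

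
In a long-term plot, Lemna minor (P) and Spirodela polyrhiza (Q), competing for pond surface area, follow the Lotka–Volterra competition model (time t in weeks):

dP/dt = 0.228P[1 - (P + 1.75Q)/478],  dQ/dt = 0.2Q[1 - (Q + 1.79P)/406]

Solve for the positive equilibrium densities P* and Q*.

P* ≈ 109, Q* ≈ 211

Setting both brackets to zero gives the nullclines P + 1.75Q = 478 and 1.79P + Q = 406.
Substituting Q = 406 - 1.79P into the first: P(1 - 1.75·1.79) = 478 - 1.75·406.
So P* = -232/-2.13 = 109, and then Q* = 406 - 1.79·109 = 211.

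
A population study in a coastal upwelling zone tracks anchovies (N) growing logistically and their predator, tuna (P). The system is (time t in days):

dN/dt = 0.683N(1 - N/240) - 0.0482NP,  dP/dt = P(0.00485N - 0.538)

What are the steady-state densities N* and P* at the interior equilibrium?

N* ≈ 111, P* ≈ 7.62

From dP/dt = 0 with P > 0: 0.00485N* = 0.538, so N* = 111.
Substitute into dN/dt = 0: 0.683(1 - 111/240) = 0.0482P*.
The bracket is 0.538, giving P* = 0.367/0.0482 = 7.62.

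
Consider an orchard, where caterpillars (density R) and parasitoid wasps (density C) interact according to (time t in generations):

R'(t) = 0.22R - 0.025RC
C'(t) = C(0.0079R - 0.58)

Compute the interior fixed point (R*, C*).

Set dC/dt = 0 with C > 0: 0.0079R - 0.58 = 0, so R* = 0.58/0.0079 = 73.4.
Set dR/dt = 0 with R > 0: 0.22 - 0.025C = 0, so C* = 0.22/0.025 = 8.8.

R* ≈ 73.4, C* ≈ 8.8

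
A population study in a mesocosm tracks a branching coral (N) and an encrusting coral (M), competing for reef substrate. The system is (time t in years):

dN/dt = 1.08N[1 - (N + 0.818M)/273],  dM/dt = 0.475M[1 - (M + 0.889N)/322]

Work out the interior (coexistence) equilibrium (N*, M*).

Setting both brackets to zero gives the nullclines N + 0.818M = 273 and 0.889N + M = 322.
Substituting M = 322 - 0.889N into the first: N(1 - 0.818·0.889) = 273 - 0.818·322.
So N* = 9.6/0.273 = 35.2, and then M* = 322 - 0.889·35.2 = 291.

N* ≈ 35.2, M* ≈ 291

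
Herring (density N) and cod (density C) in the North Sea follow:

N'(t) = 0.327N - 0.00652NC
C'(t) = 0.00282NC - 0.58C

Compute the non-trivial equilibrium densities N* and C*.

Set dC/dt = 0 with C > 0: 0.00282N - 0.58 = 0, so N* = 0.58/0.00282 = 206.
Set dN/dt = 0 with N > 0: 0.327 - 0.00652C = 0, so C* = 0.327/0.00652 = 50.2.

N* ≈ 206, C* ≈ 50.2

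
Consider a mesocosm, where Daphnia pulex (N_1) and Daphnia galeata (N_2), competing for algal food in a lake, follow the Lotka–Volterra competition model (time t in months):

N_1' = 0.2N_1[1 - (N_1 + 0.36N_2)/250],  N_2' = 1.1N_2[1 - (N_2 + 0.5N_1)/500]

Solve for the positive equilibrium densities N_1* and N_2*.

N_1* ≈ 85.4, N_2* ≈ 457

Setting both brackets to zero gives the nullclines N_1 + 0.36N_2 = 250 and 0.5N_1 + N_2 = 500.
Substituting N_2 = 500 - 0.5N_1 into the first: N_1(1 - 0.36·0.5) = 250 - 0.36·500.
So N_1* = 70/0.82 = 85.4, and then N_2* = 500 - 0.5·85.4 = 457.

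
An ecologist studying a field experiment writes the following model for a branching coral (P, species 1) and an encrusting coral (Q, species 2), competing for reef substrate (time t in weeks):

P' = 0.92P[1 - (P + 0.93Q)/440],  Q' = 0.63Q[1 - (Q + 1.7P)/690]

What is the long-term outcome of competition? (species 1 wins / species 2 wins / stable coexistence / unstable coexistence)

unstable coexistence (outcome depends on initial conditions)

Compare the nullcline intercepts: K1/α12 = 440/0.93 = 473 < K2 = 690; K2/α21 = 690/1.7 = 406 < K1 = 440.
Since both are reversed, neither can invade when rare; the interior point is a saddle.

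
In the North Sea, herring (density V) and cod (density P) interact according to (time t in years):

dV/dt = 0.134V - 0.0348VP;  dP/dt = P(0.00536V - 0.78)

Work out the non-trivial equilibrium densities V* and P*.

V* ≈ 146, P* ≈ 3.85

Set dP/dt = 0 with P > 0: 0.00536V - 0.78 = 0, so V* = 0.78/0.00536 = 146.
Set dV/dt = 0 with V > 0: 0.134 - 0.0348P = 0, so P* = 0.134/0.0348 = 3.85.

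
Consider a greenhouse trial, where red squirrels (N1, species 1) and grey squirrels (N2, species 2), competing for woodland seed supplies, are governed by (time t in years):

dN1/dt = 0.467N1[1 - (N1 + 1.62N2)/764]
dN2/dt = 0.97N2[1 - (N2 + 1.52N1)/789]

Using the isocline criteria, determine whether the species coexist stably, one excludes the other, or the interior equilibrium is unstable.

unstable coexistence (outcome depends on initial conditions)

Compare the nullcline intercepts: K1/α12 = 764/1.62 = 472 < K2 = 789; K2/α21 = 789/1.52 = 519 < K1 = 764.
Since both are reversed, neither can invade when rare; the interior point is a saddle.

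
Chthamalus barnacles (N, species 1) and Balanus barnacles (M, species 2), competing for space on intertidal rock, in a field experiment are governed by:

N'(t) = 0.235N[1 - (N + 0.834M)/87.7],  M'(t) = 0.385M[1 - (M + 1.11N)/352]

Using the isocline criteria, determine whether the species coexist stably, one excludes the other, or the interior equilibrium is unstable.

Compare the nullcline intercepts: K1/α12 = 87.7/0.834 = 105 < K2 = 352; K2/α21 = 352/1.11 = 317 > K1 = 87.7.
Since the inequalities point opposite ways, species 2 can invade but species 1 cannot.

species 2 excludes species 1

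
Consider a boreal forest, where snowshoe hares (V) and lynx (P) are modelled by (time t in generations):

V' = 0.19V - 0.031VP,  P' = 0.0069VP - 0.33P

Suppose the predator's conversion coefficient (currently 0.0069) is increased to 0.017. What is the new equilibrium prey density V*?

At the interior fixed point, setting dP/dt = 0 with P > 0 fixes V* = (predator death rate)/(VP coefficient) — independent of the other coefficients.
With the change, V* = 0.33/0.017 = 19.4; it falls from 47.8.

V* ≈ 19.4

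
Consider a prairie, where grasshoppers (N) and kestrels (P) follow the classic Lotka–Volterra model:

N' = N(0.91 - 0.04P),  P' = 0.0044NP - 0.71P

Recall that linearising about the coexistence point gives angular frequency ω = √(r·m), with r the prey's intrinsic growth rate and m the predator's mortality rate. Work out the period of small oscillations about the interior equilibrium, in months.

Here r = 0.91 and m = 0.71, so r·m = 0.646.
ω = √0.646 = 0.804 per month, hence T = 2π/ω ≈ 7.82 months.

T ≈ 7.82 months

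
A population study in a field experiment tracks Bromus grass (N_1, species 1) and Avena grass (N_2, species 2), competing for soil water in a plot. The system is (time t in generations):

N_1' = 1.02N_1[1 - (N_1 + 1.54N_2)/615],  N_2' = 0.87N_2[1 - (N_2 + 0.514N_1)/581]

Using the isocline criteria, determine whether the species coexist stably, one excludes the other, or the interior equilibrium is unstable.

species 2 excludes species 1

Compare the nullcline intercepts: K1/α12 = 615/1.54 = 399 < K2 = 581; K2/α21 = 581/0.514 = 1130 > K1 = 615.
Since the inequalities point opposite ways, species 2 can invade but species 1 cannot.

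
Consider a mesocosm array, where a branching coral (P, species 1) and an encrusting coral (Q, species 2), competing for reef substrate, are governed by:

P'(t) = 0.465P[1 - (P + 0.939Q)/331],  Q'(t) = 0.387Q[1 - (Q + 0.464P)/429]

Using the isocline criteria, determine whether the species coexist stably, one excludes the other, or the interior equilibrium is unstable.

Compare the nullcline intercepts: K1/α12 = 331/0.939 = 353 < K2 = 429; K2/α21 = 429/0.464 = 925 > K1 = 331.
Since the inequalities point opposite ways, species 2 can invade but species 1 cannot.

species 2 excludes species 1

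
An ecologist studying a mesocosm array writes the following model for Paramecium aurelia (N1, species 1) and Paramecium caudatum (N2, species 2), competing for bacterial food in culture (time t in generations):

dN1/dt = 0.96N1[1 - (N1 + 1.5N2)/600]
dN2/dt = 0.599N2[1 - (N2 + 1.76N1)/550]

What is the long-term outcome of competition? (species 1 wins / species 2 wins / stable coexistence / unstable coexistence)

Compare the nullcline intercepts: K1/α12 = 600/1.5 = 400 < K2 = 550; K2/α21 = 550/1.76 = 312 < K1 = 600.
Since both are reversed, neither can invade when rare; the interior point is a saddle.

unstable coexistence (outcome depends on initial conditions)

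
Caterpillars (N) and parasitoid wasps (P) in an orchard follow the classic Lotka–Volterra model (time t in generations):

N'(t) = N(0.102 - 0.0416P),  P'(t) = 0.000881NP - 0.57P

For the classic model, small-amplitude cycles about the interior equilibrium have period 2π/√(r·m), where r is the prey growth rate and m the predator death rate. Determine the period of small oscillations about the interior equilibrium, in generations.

T ≈ 26.1 generations

Here r = 0.102 and m = 0.57, so r·m = 0.0581.
ω = √0.0581 = 0.241 per generation, hence T = 2π/ω ≈ 26.1 generations.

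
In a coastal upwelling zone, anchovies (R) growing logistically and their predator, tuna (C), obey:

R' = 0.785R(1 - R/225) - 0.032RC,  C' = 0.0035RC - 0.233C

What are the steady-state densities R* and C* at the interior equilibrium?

R* ≈ 66.6, C* ≈ 17.3

From dC/dt = 0 with C > 0: 0.0035R* = 0.233, so R* = 66.6.
Substitute into dR/dt = 0: 0.785(1 - 66.6/225) = 0.032C*.
The bracket is 0.704, giving C* = 0.553/0.032 = 17.3.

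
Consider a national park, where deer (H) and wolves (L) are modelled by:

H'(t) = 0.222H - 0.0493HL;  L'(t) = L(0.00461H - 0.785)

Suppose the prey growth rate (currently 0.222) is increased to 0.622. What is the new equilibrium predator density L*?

L* ≈ 12.6

At the interior fixed point, setting dH/dt = 0 with H > 0 fixes L* = (prey growth rate)/(HL coefficient) — independent of the other coefficients.
With the change, L* = 0.622/0.0493 = 12.6; it rises from 4.5.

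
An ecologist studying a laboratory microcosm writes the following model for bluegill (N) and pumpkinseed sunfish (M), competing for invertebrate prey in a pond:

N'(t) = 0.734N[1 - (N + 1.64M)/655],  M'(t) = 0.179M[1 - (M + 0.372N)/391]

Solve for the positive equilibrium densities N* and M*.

N* ≈ 35.3, M* ≈ 378

Setting both brackets to zero gives the nullclines N + 1.64M = 655 and 0.372N + M = 391.
Substituting M = 391 - 0.372N into the first: N(1 - 1.64·0.372) = 655 - 1.64·391.
So N* = 13.8/0.39 = 35.3, and then M* = 391 - 0.372·35.3 = 378.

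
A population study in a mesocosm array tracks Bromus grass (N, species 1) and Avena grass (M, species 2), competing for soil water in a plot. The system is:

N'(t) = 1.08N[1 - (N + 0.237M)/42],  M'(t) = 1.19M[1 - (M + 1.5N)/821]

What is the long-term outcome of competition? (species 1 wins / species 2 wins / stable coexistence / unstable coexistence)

species 2 excludes species 1

Compare the nullcline intercepts: K1/α12 = 42/0.237 = 177 < K2 = 821; K2/α21 = 821/1.5 = 547 > K1 = 42.
Since the inequalities point opposite ways, species 2 can invade but species 1 cannot.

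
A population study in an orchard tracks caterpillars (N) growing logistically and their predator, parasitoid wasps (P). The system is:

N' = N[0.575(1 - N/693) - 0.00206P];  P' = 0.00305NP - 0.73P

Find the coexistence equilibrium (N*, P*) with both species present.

N* ≈ 239, P* ≈ 183

From dP/dt = 0 with P > 0: 0.00305N* = 0.73, so N* = 239.
Substitute into dN/dt = 0: 0.575(1 - 239/693) = 0.00206P*.
The bracket is 0.655, giving P* = 0.376/0.00206 = 183.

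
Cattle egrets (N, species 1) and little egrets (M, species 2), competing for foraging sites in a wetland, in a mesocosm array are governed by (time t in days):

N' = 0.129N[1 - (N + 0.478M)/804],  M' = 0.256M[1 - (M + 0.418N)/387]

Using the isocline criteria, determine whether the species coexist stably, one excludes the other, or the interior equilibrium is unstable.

Compare the nullcline intercepts: K1/α12 = 804/0.478 = 1680 > K2 = 387; K2/α21 = 387/0.418 = 926 > K1 = 804.
Since both inequalities hold, each species can invade when rare, so the interior equilibrium is stable.

stable coexistence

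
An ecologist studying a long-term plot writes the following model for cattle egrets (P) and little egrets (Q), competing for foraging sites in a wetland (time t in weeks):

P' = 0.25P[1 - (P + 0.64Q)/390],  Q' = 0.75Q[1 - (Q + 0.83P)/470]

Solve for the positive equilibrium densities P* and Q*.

P* ≈ 190, Q* ≈ 312

Setting both brackets to zero gives the nullclines P + 0.64Q = 390 and 0.83P + Q = 470.
Substituting Q = 470 - 0.83P into the first: P(1 - 0.64·0.83) = 390 - 0.64·470.
So P* = 89.2/0.469 = 190, and then Q* = 470 - 0.83·190 = 312.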